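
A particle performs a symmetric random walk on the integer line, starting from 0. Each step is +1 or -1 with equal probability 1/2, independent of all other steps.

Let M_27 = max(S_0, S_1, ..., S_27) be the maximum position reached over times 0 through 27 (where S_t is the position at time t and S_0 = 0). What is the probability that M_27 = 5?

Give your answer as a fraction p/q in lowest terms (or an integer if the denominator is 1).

Let M_27 = max(S_0,...,S_27). Use the reflection principle: for j ≥ 1, #{paths with M_27 ≥ j} = #{S_27 ≥ j} + #{S_27 ≥ j+1}.
By reflection, #{M_27 ≥ 5} = #{S_27 ≥ 5} + #{S_27 ≥ 6} = 29666704 + 16628809 = 46295513.
#{M_27 ≥ 6} = #{S_27 ≥ 6} + #{S_27 ≥ 7} = 16628809 + 16628809 = 33257618.
#{M_27 = 5} = 46295513 - 33257618 = 13037895.
P(M_27 = 5) = 13037895/134217728 = 13037895/134217728

Answer: 13037895/134217728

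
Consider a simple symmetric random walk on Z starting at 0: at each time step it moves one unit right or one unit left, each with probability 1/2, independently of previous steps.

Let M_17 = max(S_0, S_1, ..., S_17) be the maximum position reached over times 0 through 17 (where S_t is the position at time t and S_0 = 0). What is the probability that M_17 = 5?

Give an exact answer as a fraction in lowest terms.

Answer: 1547/16384

Derivation:
Let M_17 = max(S_0,...,S_17). Use the reflection principle: for j ≥ 1, #{paths with M_17 ≥ j} = #{S_17 ≥ j} + #{S_17 ≥ j+1}.
By reflection, #{M_17 ≥ 5} = #{S_17 ≥ 5} + #{S_17 ≥ 6} = 21778 + 9402 = 31180.
#{M_17 ≥ 6} = #{S_17 ≥ 6} + #{S_17 ≥ 7} = 9402 + 9402 = 18804.
#{M_17 = 5} = 31180 - 18804 = 12376.
P(M_17 = 5) = 12376/131072 = 1547/16384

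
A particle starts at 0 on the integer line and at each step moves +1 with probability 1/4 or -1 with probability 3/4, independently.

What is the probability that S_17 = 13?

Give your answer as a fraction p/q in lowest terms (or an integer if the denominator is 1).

Answer: 153/2147483648

Derivation:
To reach position 13 after 17 steps: need 15 steps of +1 and 2 steps of -1.
Number of such sequences: C(17,15) = 136
Each has probability (1/4)^15 · (3/4)^2 = 9/17179869184
P = 136 · 9/17179869184 = 153/2147483648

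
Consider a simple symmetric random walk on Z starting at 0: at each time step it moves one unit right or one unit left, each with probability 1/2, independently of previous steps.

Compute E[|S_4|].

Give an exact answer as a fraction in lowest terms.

S_4 takes values m ≡ 0 (mod 2) with |m| ≤ 4; P(S_4=m) = C(4,(4+m)/2)/2^4.
Total paths: 2^4 = 16
Distribution: P(S=-4)=1/16, P(S=-2)=4/16, P(S=0)=6/16, P(S=2)=4/16, P(S=4)=1/16
E[|S_4|] = Σ_m |m|·P(S_4=m) = 24/16 = 3/2

Answer: 3/2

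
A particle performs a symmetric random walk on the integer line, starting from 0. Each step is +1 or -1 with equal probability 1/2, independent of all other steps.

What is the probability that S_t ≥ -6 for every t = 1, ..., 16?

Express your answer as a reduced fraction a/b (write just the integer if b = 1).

Let f(t,s) = #length-t paths at position s with S_1..S_t all ≥ -6.
f(t,s) = f(t-1,s-1) + f(t-1,s+1) for s ≥ -6; f(t,s) = 0 for s < -6.
t=0: f(0,0)=1
t=1: f(1,-1)=1 f(1,1)=1
t=2: f(2,-2)=1 f(2,0)=2 f(2,2)=1
t=3: f(3,-3)=1 f(3,-1)=3 f(3,1)=3 f(3,3)=1
t=4: f(4,-4)=1 f(4,-2)=4 f(4,0)=6 f(4,2)=4 f(4,4)=1
t=5: f(5,-5)=1 f(5,-3)=5 f(5,-1)=10 f(5,1)=10 f(5,3)=5 f(5,5)=1
t=6: f(6,-6)=1 f(6,-4)=6 f(6,-2)=15 f(6,0)=20 f(6,2)=15 f(6,4)=6 f(6,6)=1
t=7: f(7,-5)=7 f(7,-3)=21 f(7,-1)=35 f(7,1)=35 f(7,3)=21 f(7,5)=7 f(7,7)=1
t=8: f(8,-6)=7 f(8,-4)=28 f(8,-2)=56 f(8,0)=70 f(8,2)=56 f(8,4)=28 f(8,6)=8 f(8,8)=1
t=9: f(9,-5)=35 f(9,-3)=84 f(9,-1)=126 f(9,1)=126 f(9,3)=84 f(9,5)=36 f(9,7)=9 f(9,9)=1
t=10: f(10,-6)=35 f(10,-4)=119 f(10,-2)=210 f(10,0)=252 f(10,2)=210 f(10,4)=120 f(10,6)=45 f(10,8)=10 f(10,10)=1
t=11: f(11,-5)=154 f(11,-3)=329 f(11,-1)=462 f(11,1)=462 f(11,3)=330 f(11,5)=165 f(11,7)=55 f(11,9)=11 f(11,11)=1
t=12: f(12,-6)=154 f(12,-4)=483 f(12,-2)=791 f(12,0)=924 f(12,2)=792 f(12,4)=495 f(12,6)=220 f(12,8)=66 f(12,10)=12 f(12,12)=1
t=13: f(13,-5)=637 f(13,-3)=1274 f(13,-1)=1715 f(13,1)=1716 f(13,3)=1287 f(13,5)=715 f(13,7)=286 f(13,9)=78 f(13,11)=13 f(13,13)=1
t=14: f(14,-6)=637 f(14,-4)=1911 f(14,-2)=2989 f(14,0)=3431 f(14,2)=3003 f(14,4)=2002 f(14,6)=1001 f(14,8)=364 f(14,10)=91 f(14,12)=14 f(14,14)=1
t=15: f(15,-5)=2548 f(15,-3)=4900 f(15,-1)=6420 f(15,1)=6434 f(15,3)=5005 f(15,5)=3003 f(15,7)=1365 f(15,9)=455 f(15,11)=105 f(15,13)=15 f(15,15)=1
t=16: f(16,-6)=2548 f(16,-4)=7448 f(16,-2)=11320 f(16,0)=12854 f(16,2)=11439 f(16,4)=8008 f(16,6)=4368 f(16,8)=1820 f(16,10)=560 f(16,12)=120 f(16,14)=16 f(16,16)=1
Σ_s f(16,s) = 60502
P = 60502/65536 = 30251/32768

Answer: 30251/32768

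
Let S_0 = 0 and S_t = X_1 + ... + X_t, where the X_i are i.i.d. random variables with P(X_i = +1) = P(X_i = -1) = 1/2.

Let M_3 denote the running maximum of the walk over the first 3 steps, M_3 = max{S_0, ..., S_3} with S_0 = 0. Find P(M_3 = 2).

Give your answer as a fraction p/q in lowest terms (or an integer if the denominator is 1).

Answer: 1/8

Derivation:
Let M_3 = max(S_0,...,S_3). Use the reflection principle: for j ≥ 1, #{paths with M_3 ≥ j} = #{S_3 ≥ j} + #{S_3 ≥ j+1}.
By reflection, #{M_3 ≥ 2} = #{S_3 ≥ 2} + #{S_3 ≥ 3} = 1 + 1 = 2.
#{M_3 ≥ 3} = #{S_3 ≥ 3} + #{S_3 ≥ 4} = 1 + 0 = 1.
#{M_3 = 2} = 2 - 1 = 1.
P(M_3 = 2) = 1/8 = 1/8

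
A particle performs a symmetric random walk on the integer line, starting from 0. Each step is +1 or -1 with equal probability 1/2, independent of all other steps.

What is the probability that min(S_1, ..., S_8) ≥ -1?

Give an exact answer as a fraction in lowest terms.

Answer: 63/128

Derivation:
Let f(t,s) = #length-t paths at position s with S_1..S_t all ≥ -1.
f(t,s) = f(t-1,s-1) + f(t-1,s+1) for s ≥ -1; f(t,s) = 0 for s < -1.
t=0: f(0,0)=1
t=1: f(1,-1)=1 f(1,1)=1
t=2: f(2,0)=2 f(2,2)=1
t=3: f(3,-1)=2 f(3,1)=3 f(3,3)=1
t=4: f(4,0)=5 f(4,2)=4 f(4,4)=1
t=5: f(5,-1)=5 f(5,1)=9 f(5,3)=5 f(5,5)=1
t=6: f(6,0)=14 f(6,2)=14 f(6,4)=6 f(6,6)=1
t=7: f(7,-1)=14 f(7,1)=28 f(7,3)=20 f(7,5)=7 f(7,7)=1
t=8: f(8,0)=42 f(8,2)=48 f(8,4)=27 f(8,6)=8 f(8,8)=1
Σ_s f(8,s) = 126
P = 126/256 = 63/128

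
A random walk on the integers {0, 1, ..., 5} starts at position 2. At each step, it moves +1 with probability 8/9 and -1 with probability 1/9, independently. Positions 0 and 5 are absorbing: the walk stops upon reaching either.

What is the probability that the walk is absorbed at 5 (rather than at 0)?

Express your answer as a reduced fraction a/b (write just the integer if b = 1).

Biased walk: p = 8/9, q = 1/9, r = q/p = 1/8
Gambler's ruin: P(hit 5 before 0 | start at 2) = (1 - r^a)/(1 - r^N)
r^2 = 1/64; r^5 = 1/32768
P = (1 - 1/64) / (1 - 1/32768) = 63/64 / 32767/32768 = 4608/4681

Answer: 4608/4681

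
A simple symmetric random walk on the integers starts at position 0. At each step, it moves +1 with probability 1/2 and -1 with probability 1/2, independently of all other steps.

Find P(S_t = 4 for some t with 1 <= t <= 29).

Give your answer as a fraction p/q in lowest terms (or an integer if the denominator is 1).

Answer: 123012781/268435456

Derivation:
Count via complement. Let g(t,s) = #length-t paths at position s with S_1..S_t all ≠ 4.
g(t,s) = g(t-1,s-1) + g(t-1,s+1) for s ≠ 4; g(t,4) = 0.
t=0: g(0,0)=1
t=1: g(1,-1)=1 g(1,1)=1
t=2: g(2,-2)=1 g(2,0)=2 g(2,2)=1
t=3: g(3,-3)=1 g(3,-1)=3 g(3,1)=3 g(3,3)=1
t=4: g(4,-4)=1 g(4,-2)=4 g(4,0)=6 g(4,2)=4
t=5: g(5,-5)=1 g(5,-3)=5 g(5,-1)=10 g(5,1)=10 g(5,3)=4
t=6: g(6,-6)=1 g(6,-4)=6 g(6,-2)=15 g(6,0)=20 g(6,2)=14
t=7: g(7,-7)=1 g(7,-5)=7 g(7,-3)=21 g(7,-1)=35 g(7,1)=34 g(7,3)=14
t=8: g(8,-8)=1 g(8,-6)=8 g(8,-4)=28 g(8,-2)=56 g(8,0)=69 g(8,2)=48
t=9: g(9,-9)=1 g(9,-7)=9 g(9,-5)=36 g(9,-3)=84 g(9,-1)=125 g(9,1)=117 g(9,3)=48
t=10: g(10,-10)=1 g(10,-8)=10 g(10,-6)=45 g(10,-4)=120 g(10,-2)=209 g(10,0)=242 g(10,2)=165
t=11: g(11,-11)=1 g(11,-9)=11 g(11,-7)=55 g(11,-5)=165 g(11,-3)=329 g(11,-1)=451 g(11,1)=407 g(11,3)=165
t=12: g(12,-12)=1 g(12,-10)=12 g(12,-8)=66 g(12,-6)=220 g(12,-4)=494 g(12,-2)=780 g(12,0)=858 g(12,2)=572
t=13: g(13,-13)=1 g(13,-11)=13 g(13,-9)=78 g(13,-7)=286 g(13,-5)=714 g(13,-3)=1274 g(13,-1)=1638 g(13,1)=1430 g(13,3)=572
t=14: g(14,-14)=1 g(14,-12)=14 g(14,-10)=91 g(14,-8)=364 g(14,-6)=1000 g(14,-4)=1988 g(14,-2)=2912 g(14,0)=3068 g(14,2)=2002
t=15: g(15,-15)=1 g(15,-13)=15 g(15,-11)=105 g(15,-9)=455 g(15,-7)=1364 g(15,-5)=2988 g(15,-3)=4900 g(15,-1)=5980 g(15,1)=5070 g(15,3)=2002
t=16: g(16,-16)=1 g(16,-14)=16 g(16,-12)=120 g(16,-10)=560 g(16,-8)=1819 g(16,-6)=4352 g(16,-4)=7888 g(16,-2)=10880 g(16,0)=11050 g(16,2)=7072
t=17: g(17,-17)=1 g(17,-15)=17 g(17,-13)=136 g(17,-11)=680 g(17,-9)=2379 g(17,-7)=6171 g(17,-5)=12240 g(17,-3)=18768 g(17,-1)=21930 g(17,1)=18122 g(17,3)=7072
t=18: g(18,-18)=1 g(18,-16)=18 g(18,-14)=153 g(18,-12)=816 g(18,-10)=3059 g(18,-8)=8550 g(18,-6)=18411 g(18,-4)=31008 g(18,-2)=40698 g(18,0)=40052 g(18,2)=25194
t=19: g(19,-19)=1 g(19,-17)=19 g(19,-15)=171 g(19,-13)=969 g(19,-11)=3875 g(19,-9)=11609 g(19,-7)=26961 g(19,-5)=49419 g(19,-3)=71706 g(19,-1)=80750 g(19,1)=65246 g(19,3)=25194
t=20: g(20,-20)=1 g(20,-18)=20 g(20,-16)=190 g(20,-14)=1140 g(20,-12)=4844 g(20,-10)=15484 g(20,-8)=38570 g(20,-6)=76380 g(20,-4)=121125 g(20,-2)=152456 g(20,0)=145996 g(20,2)=90440
t=21: g(21,-21)=1 g(21,-19)=21 g(21,-17)=210 g(21,-15)=1330 g(21,-13)=5984 g(21,-11)=20328 g(21,-9)=54054 g(21,-7)=114950 g(21,-5)=197505 g(21,-3)=273581 g(21,-1)=298452 g(21,1)=236436 g(21,3)=90440
t=22: g(22,-22)=1 g(22,-20)=22 g(22,-18)=231 g(22,-16)=1540 g(22,-14)=7314 g(22,-12)=26312 g(22,-10)=74382 g(22,-8)=169004 g(22,-6)=312455 g(22,-4)=471086 g(22,-2)=572033 g(22,0)=534888 g(22,2)=326876
t=23: g(23,-23)=1 g(23,-21)=23 g(23,-19)=253 g(23,-17)=1771 g(23,-15)=8854 g(23,-13)=33626 g(23,-11)=100694 g(23,-9)=243386 g(23,-7)=481459 g(23,-5)=783541 g(23,-3)=1043119 g(23,-1)=1106921 g(23,1)=861764 g(23,3)=326876
t=24: g(24,-24)=1 g(24,-22)=24 g(24,-20)=276 g(24,-18)=2024 g(24,-16)=10625 g(24,-14)=42480 g(24,-12)=134320 g(24,-10)=344080 g(24,-8)=724845 g(24,-6)=1265000 g(24,-4)=1826660 g(24,-2)=2150040 g(24,0)=1968685 g(24,2)=1188640
t=25: g(25,-25)=1 g(25,-23)=25 g(25,-21)=300 g(25,-19)=2300 g(25,-17)=12649 g(25,-15)=53105 g(25,-13)=176800 g(25,-11)=478400 g(25,-9)=1068925 g(25,-7)=1989845 g(25,-5)=3091660 g(25,-3)=3976700 g(25,-1)=4118725 g(25,1)=3157325 g(25,3)=1188640
t=26: g(26,-26)=1 g(26,-24)=26 g(26,-22)=325 g(26,-20)=2600 g(26,-18)=14949 g(26,-16)=65754 g(26,-14)=229905 g(26,-12)=655200 g(26,-10)=1547325 g(26,-8)=3058770 g(26,-6)=5081505 g(26,-4)=7068360 g(26,-2)=8095425 g(26,0)=7276050 g(26,2)=4345965
t=27: g(27,-27)=1 g(27,-25)=27 g(27,-23)=351 g(27,-21)=2925 g(27,-19)=17549 g(27,-17)=80703 g(27,-15)=295659 g(27,-13)=885105 g(27,-11)=2202525 g(27,-9)=4606095 g(27,-7)=8140275 g(27,-5)=12149865 g(27,-3)=15163785 g(27,-1)=15371475 g(27,1)=11622015 g(27,3)=4345965
t=28: g(28,-28)=1 g(28,-26)=28 g(28,-24)=378 g(28,-22)=3276 g(28,-20)=20474 g(28,-18)=98252 g(28,-16)=376362 g(28,-14)=1180764 g(28,-12)=3087630 g(28,-10)=6808620 g(28,-8)=12746370 g(28,-6)=20290140 g(28,-4)=27313650 g(28,-2)=30535260 g(28,0)=26993490 g(28,2)=15967980
t=29: g(29,-29)=1 g(29,-27)=29 g(29,-25)=406 g(29,-23)=3654 g(29,-21)=23750 g(29,-19)=118726 g(29,-17)=474614 g(29,-15)=1557126 g(29,-13)=4268394 g(29,-11)=9896250 g(29,-9)=19554990 g(29,-7)=33036510 g(29,-5)=47603790 g(29,-3)=57848910 g(29,-1)=57528750 g(29,1)=42961470 g(29,3)=15967980
Paths never hitting 4: Σ_s g(29,s) = 290845350
Paths hitting 4: 2^29 - 290845350 = 246025562
P = 246025562/536870912 = 123012781/268435456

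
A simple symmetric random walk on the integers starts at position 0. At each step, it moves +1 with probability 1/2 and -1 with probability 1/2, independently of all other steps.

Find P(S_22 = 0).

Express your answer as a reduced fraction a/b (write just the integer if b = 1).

To reach position 0 after 22 steps: need 11 steps of +1 and 11 of -1.
Favorable paths: C(22,11) = 705432
Total paths: 2^22 = 4194304
P = 705432/4194304 = 88179/524288

Answer: 88179/524288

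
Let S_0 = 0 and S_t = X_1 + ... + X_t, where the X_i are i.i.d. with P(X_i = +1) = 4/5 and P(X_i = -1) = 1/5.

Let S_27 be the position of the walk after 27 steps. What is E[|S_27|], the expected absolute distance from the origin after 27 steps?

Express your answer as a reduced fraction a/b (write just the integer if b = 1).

Answer: 24140908838834147403/1490116119384765625

Derivation:
S_27 takes values m ≡ 1 (mod 2) with |m| ≤ 27; P(S_27=m) = C(27,(27+m)/2) · (4/5)^((27+m)/2) · (1/5)^((27-m)/2).
Distribution: P(S=-27)=1/7450580596923828125, P(S=-25)=108/7450580596923828125, P(S=-23)=5616/7450580596923828125, P(S=-21)=7488/298023223876953125, P(S=-19)=179712/298023223876953125, P(S=-17)=16533504/1490116119384765625, P(S=-15)=242491392/1490116119384765625, P(S=-13)=2909896704/1490116119384765625, P(S=-11)=5819793408/298023223876953125, P(S=-9)=49144922112/298023223876953125, P(S=-7)=1769217196032/1490116119384765625, P(S=-5)=10936979030016/1490116119384765625, P(S=-3)=58330554826752/1490116119384765625, P(S=-1)=53843589070848/298023223876953125, P(S=1)=215374356283392/298023223876953125, P(S=3)=3733155508912128/1490116119384765625, P(S=5)=11199466526736384/1490116119384765625, P(S=7)=28986854539788288/1490116119384765625, P(S=9)=12883046462128128/298023223876953125, P(S=11)=24409982770348032/298023223876953125, P(S=13)=195279862162784256/1490116119384765625, P(S=15)=260373149550379008/1490116119384765625, P(S=17)=284043435873140736/1490116119384765625, P(S=19)=49398858412720128/298023223876953125, P(S=21)=32932572275146752/298023223876953125, P(S=23)=395190867301761024/7450580596923828125, P(S=25)=121597189939003392/7450580596923828125, P(S=27)=18014398509481984/7450580596923828125
E[|S_27|] = Σ_m |m|·P(S_27=m) = 24140908838834147403/1490116119384765625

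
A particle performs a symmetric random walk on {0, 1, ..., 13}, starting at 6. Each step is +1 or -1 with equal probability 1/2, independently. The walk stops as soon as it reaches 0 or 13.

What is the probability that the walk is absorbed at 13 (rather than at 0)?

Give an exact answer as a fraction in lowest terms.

Answer: 6/13

Derivation:
Symmetric walk (p = 1/2): the harmonic-function argument gives P(hit 13 before 0 | start at 6) = a/N.
P = 6/13 = 6/13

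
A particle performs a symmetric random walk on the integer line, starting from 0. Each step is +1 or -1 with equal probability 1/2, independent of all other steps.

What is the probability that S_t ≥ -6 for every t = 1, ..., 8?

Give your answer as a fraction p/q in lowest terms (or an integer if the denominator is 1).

Answer: 127/128

Derivation:
Let f(t,s) = #length-t paths at position s with S_1..S_t all ≥ -6.
f(t,s) = f(t-1,s-1) + f(t-1,s+1) for s ≥ -6; f(t,s) = 0 for s < -6.
t=0: f(0,0)=1
t=1: f(1,-1)=1 f(1,1)=1
t=2: f(2,-2)=1 f(2,0)=2 f(2,2)=1
t=3: f(3,-3)=1 f(3,-1)=3 f(3,1)=3 f(3,3)=1
t=4: f(4,-4)=1 f(4,-2)=4 f(4,0)=6 f(4,2)=4 f(4,4)=1
t=5: f(5,-5)=1 f(5,-3)=5 f(5,-1)=10 f(5,1)=10 f(5,3)=5 f(5,5)=1
t=6: f(6,-6)=1 f(6,-4)=6 f(6,-2)=15 f(6,0)=20 f(6,2)=15 f(6,4)=6 f(6,6)=1
t=7: f(7,-5)=7 f(7,-3)=21 f(7,-1)=35 f(7,1)=35 f(7,3)=21 f(7,5)=7 f(7,7)=1
t=8: f(8,-6)=7 f(8,-4)=28 f(8,-2)=56 f(8,0)=70 f(8,2)=56 f(8,4)=28 f(8,6)=8 f(8,8)=1
Σ_s f(8,s) = 254
P = 254/256 = 127/128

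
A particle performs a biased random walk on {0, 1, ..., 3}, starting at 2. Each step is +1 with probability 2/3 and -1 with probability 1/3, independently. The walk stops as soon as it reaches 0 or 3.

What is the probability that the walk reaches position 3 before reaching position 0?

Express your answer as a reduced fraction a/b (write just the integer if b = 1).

Biased walk: p = 2/3, q = 1/3, r = q/p = 1/2
Gambler's ruin: P(hit 3 before 0 | start at 2) = (1 - r^a)/(1 - r^N)
r^2 = 1/4; r^3 = 1/8
P = (1 - 1/4) / (1 - 1/8) = 3/4 / 7/8 = 6/7

Answer: 6/7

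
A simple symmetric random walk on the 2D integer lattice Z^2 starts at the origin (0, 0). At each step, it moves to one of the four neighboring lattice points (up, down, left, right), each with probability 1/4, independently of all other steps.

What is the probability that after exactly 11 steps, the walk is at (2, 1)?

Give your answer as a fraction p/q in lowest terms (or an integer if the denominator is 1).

Let h be the number of horizontal steps (so 11-h are vertical). To end at (2,1) need (h+2)/2 right-steps and ((11-h)+1)/2 up-steps.
Sum over h with 2 ≤ h ≤ 10, h ≡ 0 (mod 2), 11-h ≡ 1 (mod 2):
h=2: C(11,2)·C(2,2)·C(9,5) = 55·1·126 = 6930
h=4: C(11,4)·C(4,3)·C(7,4) = 330·4·35 = 46200
h=6: C(11,6)·C(6,4)·C(5,3) = 462·15·10 = 69300
h=8: C(11,8)·C(8,5)·C(3,2) = 165·56·3 = 27720
h=10: C(11,10)·C(10,6)·C(1,1) = 11·210·1 = 2310
Total favorable: 152460
Total paths: 4^11 = 4194304
P = 152460/4194304 = 38115/1048576

Answer: 38115/1048576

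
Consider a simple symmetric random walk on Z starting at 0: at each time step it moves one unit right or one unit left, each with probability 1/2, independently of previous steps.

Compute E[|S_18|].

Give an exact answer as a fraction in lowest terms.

S_18 takes values m ≡ 0 (mod 2) with |m| ≤ 18; P(S_18=m) = C(18,(18+m)/2)/2^18.
Total paths: 2^18 = 262144
Distribution: P(S=-18)=1/262144, P(S=-16)=18/262144, P(S=-14)=153/262144, P(S=-12)=816/262144, P(S=-10)=3060/262144, P(S=-8)=8568/262144, P(S=-6)=18564/262144, P(S=-4)=31824/262144, P(S=-2)=43758/262144, P(S=0)=48620/262144, P(S=2)=43758/262144, P(S=4)=31824/262144, P(S=6)=18564/262144, P(S=8)=8568/262144, P(S=10)=3060/262144, P(S=12)=816/262144, P(S=14)=153/262144, P(S=16)=18/262144, P(S=18)=1/262144
E[|S_18|] = Σ_m |m|·P(S_18=m) = 875160/262144 = 109395/32768

Answer: 109395/32768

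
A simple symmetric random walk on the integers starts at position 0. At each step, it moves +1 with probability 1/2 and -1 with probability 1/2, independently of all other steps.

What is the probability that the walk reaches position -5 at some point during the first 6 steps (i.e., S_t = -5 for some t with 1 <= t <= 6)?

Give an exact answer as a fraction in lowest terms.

Count via complement. Let g(t,s) = #length-t paths at position s with S_1..S_t all ≠ -5.
g(t,s) = g(t-1,s-1) + g(t-1,s+1) for s ≠ -5; g(t,-5) = 0.
t=0: g(0,0)=1
t=1: g(1,-1)=1 g(1,1)=1
t=2: g(2,-2)=1 g(2,0)=2 g(2,2)=1
t=3: g(3,-3)=1 g(3,-1)=3 g(3,1)=3 g(3,3)=1
t=4: g(4,-4)=1 g(4,-2)=4 g(4,0)=6 g(4,2)=4 g(4,4)=1
t=5: g(5,-3)=5 g(5,-1)=10 g(5,1)=10 g(5,3)=5 g(5,5)=1
t=6: g(6,-4)=5 g(6,-2)=15 g(6,0)=20 g(6,2)=15 g(6,4)=6 g(6,6)=1
Paths never hitting -5: Σ_s g(6,s) = 62
Paths hitting -5: 2^6 - 62 = 2
P = 2/64 = 1/32

Answer: 1/32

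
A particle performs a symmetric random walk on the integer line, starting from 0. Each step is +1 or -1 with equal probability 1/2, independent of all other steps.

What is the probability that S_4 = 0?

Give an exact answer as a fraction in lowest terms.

To return to 0 after 4 steps: need exactly 2 steps of +1 and 2 of -1.
Favorable paths: C(4,2) = 6
Total paths: 2^4 = 16
P = 6/16 = 3/8

Answer: 3/8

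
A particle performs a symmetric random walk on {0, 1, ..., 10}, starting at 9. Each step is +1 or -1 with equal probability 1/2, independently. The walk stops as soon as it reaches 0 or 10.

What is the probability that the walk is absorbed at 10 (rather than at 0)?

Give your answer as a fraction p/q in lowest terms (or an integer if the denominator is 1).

Answer: 9/10

Derivation:
Symmetric walk (p = 1/2): the harmonic-function argument gives P(hit 10 before 0 | start at 9) = a/N.
P = 9/10 = 9/10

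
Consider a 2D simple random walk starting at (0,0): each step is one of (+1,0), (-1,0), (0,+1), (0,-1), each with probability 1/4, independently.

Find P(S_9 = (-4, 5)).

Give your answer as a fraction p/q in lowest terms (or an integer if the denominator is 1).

Answer: 63/131072

Derivation:
Let h be the number of horizontal steps (so 9-h are vertical). To end at (-4,5) need (h-4)/2 right-steps and ((9-h)+5)/2 up-steps.
Sum over h with 4 ≤ h ≤ 4, h ≡ 0 (mod 2), 9-h ≡ 1 (mod 2):
h=4: C(9,4)·C(4,0)·C(5,5) = 126·1·1 = 126
Total favorable: 126
Total paths: 4^9 = 262144
P = 126/262144 = 63/131072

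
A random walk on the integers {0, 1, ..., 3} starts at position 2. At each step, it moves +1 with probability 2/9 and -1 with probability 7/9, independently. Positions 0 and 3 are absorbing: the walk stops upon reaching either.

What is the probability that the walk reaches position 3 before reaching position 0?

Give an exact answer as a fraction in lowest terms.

Answer: 18/67

Derivation:
Biased walk: p = 2/9, q = 7/9, r = q/p = 7/2
Gambler's ruin: P(hit 3 before 0 | start at 2) = (1 - r^a)/(1 - r^N)
r^2 = 49/4; r^3 = 343/8
P = (1 - 49/4) / (1 - 343/8) = -45/4 / -335/8 = 18/67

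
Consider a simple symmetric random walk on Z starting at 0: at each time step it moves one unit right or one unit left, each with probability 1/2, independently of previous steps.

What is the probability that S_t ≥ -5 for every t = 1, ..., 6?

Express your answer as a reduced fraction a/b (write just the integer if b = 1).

Let f(t,s) = #length-t paths at position s with S_1..S_t all ≥ -5.
f(t,s) = f(t-1,s-1) + f(t-1,s+1) for s ≥ -5; f(t,s) = 0 for s < -5.
t=0: f(0,0)=1
t=1: f(1,-1)=1 f(1,1)=1
t=2: f(2,-2)=1 f(2,0)=2 f(2,2)=1
t=3: f(3,-3)=1 f(3,-1)=3 f(3,1)=3 f(3,3)=1
t=4: f(4,-4)=1 f(4,-2)=4 f(4,0)=6 f(4,2)=4 f(4,4)=1
t=5: f(5,-5)=1 f(5,-3)=5 f(5,-1)=10 f(5,1)=10 f(5,3)=5 f(5,5)=1
t=6: f(6,-4)=6 f(6,-2)=15 f(6,0)=20 f(6,2)=15 f(6,4)=6 f(6,6)=1
Σ_s f(6,s) = 63
P = 63/64 = 63/64

Answer: 63/64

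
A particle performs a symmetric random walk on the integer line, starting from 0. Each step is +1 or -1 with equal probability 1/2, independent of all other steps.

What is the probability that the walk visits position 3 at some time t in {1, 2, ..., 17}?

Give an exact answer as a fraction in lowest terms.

Answer: 15751/32768

Derivation:
Count via complement. Let g(t,s) = #length-t paths at position s with S_1..S_t all ≠ 3.
g(t,s) = g(t-1,s-1) + g(t-1,s+1) for s ≠ 3; g(t,3) = 0.
t=0: g(0,0)=1
t=1: g(1,-1)=1 g(1,1)=1
t=2: g(2,-2)=1 g(2,0)=2 g(2,2)=1
t=3: g(3,-3)=1 g(3,-1)=3 g(3,1)=3
t=4: g(4,-4)=1 g(4,-2)=4 g(4,0)=6 g(4,2)=3
t=5: g(5,-5)=1 g(5,-3)=5 g(5,-1)=10 g(5,1)=9
t=6: g(6,-6)=1 g(6,-4)=6 g(6,-2)=15 g(6,0)=19 g(6,2)=9
t=7: g(7,-7)=1 g(7,-5)=7 g(7,-3)=21 g(7,-1)=34 g(7,1)=28
t=8: g(8,-8)=1 g(8,-6)=8 g(8,-4)=28 g(8,-2)=55 g(8,0)=62 g(8,2)=28
t=9: g(9,-9)=1 g(9,-7)=9 g(9,-5)=36 g(9,-3)=83 g(9,-1)=117 g(9,1)=90
t=10: g(10,-10)=1 g(10,-8)=10 g(10,-6)=45 g(10,-4)=119 g(10,-2)=200 g(10,0)=207 g(10,2)=90
t=11: g(11,-11)=1 g(11,-9)=11 g(11,-7)=55 g(11,-5)=164 g(11,-3)=319 g(11,-1)=407 g(11,1)=297
t=12: g(12,-12)=1 g(12,-10)=12 g(12,-8)=66 g(12,-6)=219 g(12,-4)=483 g(12,-2)=726 g(12,0)=704 g(12,2)=297
t=13: g(13,-13)=1 g(13,-11)=13 g(13,-9)=78 g(13,-7)=285 g(13,-5)=702 g(13,-3)=1209 g(13,-1)=1430 g(13,1)=1001
t=14: g(14,-14)=1 g(14,-12)=14 g(14,-10)=91 g(14,-8)=363 g(14,-6)=987 g(14,-4)=1911 g(14,-2)=2639 g(14,0)=2431 g(14,2)=1001
t=15: g(15,-15)=1 g(15,-13)=15 g(15,-11)=105 g(15,-9)=454 g(15,-7)=1350 g(15,-5)=2898 g(15,-3)=4550 g(15,-1)=5070 g(15,1)=3432
t=16: g(16,-16)=1 g(16,-14)=16 g(16,-12)=120 g(16,-10)=559 g(16,-8)=1804 g(16,-6)=4248 g(16,-4)=7448 g(16,-2)=9620 g(16,0)=8502 g(16,2)=3432
t=17: g(17,-17)=1 g(17,-15)=17 g(17,-13)=136 g(17,-11)=679 g(17,-9)=2363 g(17,-7)=6052 g(17,-5)=11696 g(17,-3)=17068 g(17,-1)=18122 g(17,1)=11934
Paths never hitting 3: Σ_s g(17,s) = 68068
Paths hitting 3: 2^17 - 68068 = 63004
P = 63004/131072 = 15751/32768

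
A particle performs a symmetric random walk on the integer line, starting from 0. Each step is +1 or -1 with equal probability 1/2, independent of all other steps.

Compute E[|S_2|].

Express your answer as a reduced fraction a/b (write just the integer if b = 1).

S_2 takes values m ≡ 0 (mod 2) with |m| ≤ 2; P(S_2=m) = C(2,(2+m)/2)/2^2.
Total paths: 2^2 = 4
Distribution: P(S=-2)=1/4, P(S=0)=2/4, P(S=2)=1/4
E[|S_2|] = Σ_m |m|·P(S_2=m) = 4/4 = 1

Answer: 1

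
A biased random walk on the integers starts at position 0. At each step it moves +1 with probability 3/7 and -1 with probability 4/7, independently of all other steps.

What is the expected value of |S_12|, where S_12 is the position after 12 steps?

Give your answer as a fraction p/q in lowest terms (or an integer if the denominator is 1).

S_12 takes values m ≡ 0 (mod 2) with |m| ≤ 12; P(S_12=m) = C(12,(12+m)/2) · (3/7)^((12+m)/2) · (4/7)^((12-m)/2).
Distribution: P(S=-12)=16777216/13841287201, P(S=-10)=150994944/13841287201, P(S=-8)=622854144/13841287201, P(S=-6)=1557135360/13841287201, P(S=-4)=2627665920/13841287201, P(S=-2)=3153199104/13841287201, P(S=0)=394149888/1977326743, P(S=2)=1773674496/13841287201, P(S=4)=831409920/13841287201, P(S=6)=277136640/13841287201, P(S=8)=62355744/13841287201, P(S=10)=8503056/13841287201, P(S=12)=531441/13841287201
E[|S_12|] = Σ_m |m|·P(S_12=m) = 5997149364/1977326743

Answer: 5997149364/1977326743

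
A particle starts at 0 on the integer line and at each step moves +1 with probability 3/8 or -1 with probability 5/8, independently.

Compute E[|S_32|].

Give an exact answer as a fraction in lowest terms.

Answer: 10353669417622944586695678083/1237940039285380274899124224

Derivation:
S_32 takes values m ≡ 0 (mod 2) with |m| ≤ 32; P(S_32=m) = C(32,(32+m)/2) · (3/8)^((32+m)/2) · (5/8)^((32-m)/2).
Distribution: P(S=-32)=23283064365386962890625/79228162514264337593543950336, P(S=-30)=13969838619232177734375/2475880078570760549798248448, P(S=-28)=259838998317718505859375/4951760157141521099596496896, P(S=-26)=779516994953155517578125/2475880078570760549798248448, P(S=-24)=13563595712184906005859375/9903520314283042199192993792, P(S=-22)=11393420398235321044921875/2475880078570760549798248448, P(S=-20)=61524470150470733642578125/4951760157141521099596496896, P(S=-18)=68555838167667388916015625/2475880078570760549798248448, P(S=-16)=1028337572515010833740234375/19807040628566084398385987584, P(S=-14)=205667514503002166748046875/2475880078570760549798248448, P(S=-12)=567642340028285980224609375/4951760157141521099596496896, P(S=-10)=340585404016971588134765625/2475880078570760549798248448, P(S=-8)=1430458696871280670166015625/9903520314283042199192993792, P(S=-6)=330105853124141693115234375/2475880078570760549798248448, P(S=-4)=537600960802173614501953125/4951760157141521099596496896, P(S=-2)=193536345888782501220703125/2475880078570760549798248448, P(S=0)=1974070728065581512451171875/39614081257132168796771975168, P(S=2)=69673084519961700439453125/2475880078570760549798248448, P(S=4)=69673084519961700439453125/4951760157141521099596496896, P(S=6)=15401418683359954833984375/2475880078570760549798248448, P(S=8)=24026213146041529541015625/9903520314283042199192993792, P(S=10)=2059389698232131103515625/2475880078570760549798248448, P(S=12)=1235633818939278662109375/4951760157141521099596496896, P(S=14)=161169628557297216796875/2475880078570760549798248448, P(S=16)=290105331403134990234375/19807040628566084398385987584, P(S=18)=6962527953675239765625/2475880078570760549798248448, P(S=20)=2249432108110462078125/4951760157141521099596496896, P(S=22)=149962140540697471875/2475880078570760549798248448, P(S=24)=64269488803156059375/9903520314283042199192993792, P(S=26)=1329713561444608125/2475880078570760549798248448, P(S=28)=159565627373352975/4951760157141521099596496896, P(S=30)=3088366981419735/2475880078570760549798248448, P(S=32)=1853020188851841/79228162514264337593543950336
E[|S_32|] = Σ_m |m|·P(S_32=m) = 10353669417622944586695678083/1237940039285380274899124224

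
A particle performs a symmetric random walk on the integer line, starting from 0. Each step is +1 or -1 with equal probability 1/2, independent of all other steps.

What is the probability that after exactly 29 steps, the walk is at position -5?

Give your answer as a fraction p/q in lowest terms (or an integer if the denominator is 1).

Answer: 51895935/536870912

Derivation:
To reach position -5 after 29 steps: need 12 steps of +1 and 17 of -1.
Favorable paths: C(29,12) = 51895935
Total paths: 2^29 = 536870912
P = 51895935/536870912 = 51895935/536870912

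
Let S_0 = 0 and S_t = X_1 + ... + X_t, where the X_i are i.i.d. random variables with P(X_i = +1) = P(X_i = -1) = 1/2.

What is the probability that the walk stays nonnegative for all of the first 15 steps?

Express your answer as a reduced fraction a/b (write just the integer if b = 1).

Answer: 6435/32768

Derivation:
Let f(t,s) = #length-t paths at position s with S_1..S_t all ≥ 0.
f(t,s) = f(t-1,s-1) + f(t-1,s+1) for s ≥ 0; f(t,s) = 0 for s < 0.
t=0: f(0,0)=1
t=1: f(1,1)=1
t=2: f(2,0)=1 f(2,2)=1
t=3: f(3,1)=2 f(3,3)=1
t=4: f(4,0)=2 f(4,2)=3 f(4,4)=1
t=5: f(5,1)=5 f(5,3)=4 f(5,5)=1
t=6: f(6,0)=5 f(6,2)=9 f(6,4)=5 f(6,6)=1
t=7: f(7,1)=14 f(7,3)=14 f(7,5)=6 f(7,7)=1
t=8: f(8,0)=14 f(8,2)=28 f(8,4)=20 f(8,6)=7 f(8,8)=1
t=9: f(9,1)=42 f(9,3)=48 f(9,5)=27 f(9,7)=8 f(9,9)=1
t=10: f(10,0)=42 f(10,2)=90 f(10,4)=75 f(10,6)=35 f(10,8)=9 f(10,10)=1
t=11: f(11,1)=132 f(11,3)=165 f(11,5)=110 f(11,7)=44 f(11,9)=10 f(11,11)=1
t=12: f(12,0)=132 f(12,2)=297 f(12,4)=275 f(12,6)=154 f(12,8)=54 f(12,10)=11 f(12,12)=1
t=13: f(13,1)=429 f(13,3)=572 f(13,5)=429 f(13,7)=208 f(13,9)=65 f(13,11)=12 f(13,13)=1
t=14: f(14,0)=429 f(14,2)=1001 f(14,4)=1001 f(14,6)=637 f(14,8)=273 f(14,10)=77 f(14,12)=13 f(14,14)=1
t=15: f(15,1)=1430 f(15,3)=2002 f(15,5)=1638 f(15,7)=910 f(15,9)=350 f(15,11)=90 f(15,13)=14 f(15,15)=1
Σ_s f(15,s) = 6435
P = 6435/32768 = 6435/32768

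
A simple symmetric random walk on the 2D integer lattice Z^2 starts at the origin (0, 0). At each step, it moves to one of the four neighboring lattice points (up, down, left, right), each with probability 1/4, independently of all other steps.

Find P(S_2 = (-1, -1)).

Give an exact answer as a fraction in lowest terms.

Let h be the number of horizontal steps (so 2-h are vertical). To end at (-1,-1) need (h-1)/2 right-steps and ((2-h)-1)/2 up-steps.
Sum over h with 1 ≤ h ≤ 1, h ≡ 1 (mod 2), 2-h ≡ 1 (mod 2):
h=1: C(2,1)·C(1,0)·C(1,0) = 2·1·1 = 2
Total favorable: 2
Total paths: 4^2 = 16
P = 2/16 = 1/8

Answer: 1/8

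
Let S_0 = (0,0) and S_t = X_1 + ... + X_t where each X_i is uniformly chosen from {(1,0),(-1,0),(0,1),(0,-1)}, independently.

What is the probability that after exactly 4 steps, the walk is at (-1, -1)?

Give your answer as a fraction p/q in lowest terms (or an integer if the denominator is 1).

Answer: 3/32

Derivation:
Let h be the number of horizontal steps (so 4-h are vertical). To end at (-1,-1) need (h-1)/2 right-steps and ((4-h)-1)/2 up-steps.
Sum over h with 1 ≤ h ≤ 3, h ≡ 1 (mod 2), 4-h ≡ 1 (mod 2):
h=1: C(4,1)·C(1,0)·C(3,1) = 4·1·3 = 12
h=3: C(4,3)·C(3,1)·C(1,0) = 4·3·1 = 12
Total favorable: 24
Total paths: 4^4 = 256
P = 24/256 = 3/32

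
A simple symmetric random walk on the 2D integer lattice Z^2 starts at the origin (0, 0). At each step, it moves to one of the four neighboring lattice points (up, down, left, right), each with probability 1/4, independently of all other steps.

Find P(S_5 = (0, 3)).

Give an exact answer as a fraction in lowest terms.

Answer: 25/1024

Derivation:
Let h be the number of horizontal steps (so 5-h are vertical). To end at (0,3) need (h+0)/2 right-steps and ((5-h)+3)/2 up-steps.
Sum over h with 0 ≤ h ≤ 2, h ≡ 0 (mod 2), 5-h ≡ 1 (mod 2):
h=0: C(5,0)·C(0,0)·C(5,4) = 1·1·5 = 5
h=2: C(5,2)·C(2,1)·C(3,3) = 10·2·1 = 20
Total favorable: 25
Total paths: 4^5 = 1024
P = 25/1024 = 25/1024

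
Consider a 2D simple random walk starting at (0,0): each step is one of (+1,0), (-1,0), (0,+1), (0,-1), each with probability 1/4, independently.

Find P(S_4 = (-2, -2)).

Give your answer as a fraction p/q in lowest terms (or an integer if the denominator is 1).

Let h be the number of horizontal steps (so 4-h are vertical). To end at (-2,-2) need (h-2)/2 right-steps and ((4-h)-2)/2 up-steps.
Sum over h with 2 ≤ h ≤ 2, h ≡ 0 (mod 2), 4-h ≡ 0 (mod 2):
h=2: C(4,2)·C(2,0)·C(2,0) = 6·1·1 = 6
Total favorable: 6
Total paths: 4^4 = 256
P = 6/256 = 3/128

Answer: 3/128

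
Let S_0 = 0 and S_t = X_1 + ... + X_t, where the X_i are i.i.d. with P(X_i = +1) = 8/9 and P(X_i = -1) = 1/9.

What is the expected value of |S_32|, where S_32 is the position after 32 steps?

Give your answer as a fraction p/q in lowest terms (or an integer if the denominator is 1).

S_32 takes values m ≡ 0 (mod 2) with |m| ≤ 32; P(S_32=m) = C(32,(32+m)/2) · (8/9)^((32+m)/2) · (1/9)^((32-m)/2).
Distribution: P(S=-32)=1/3433683820292512484657849089281, P(S=-30)=256/3433683820292512484657849089281, P(S=-28)=31744/3433683820292512484657849089281, P(S=-26)=2539520/3433683820292512484657849089281, P(S=-24)=147292160/3433683820292512484657849089281, P(S=-22)=6598688768/3433683820292512484657849089281, P(S=-20)=26394755072/381520424476945831628649898809, P(S=-18)=784301293568/381520424476945831628649898809, P(S=-16)=19607532339200/381520424476945831628649898809, P(S=-14)=1254882069708800/1144561273430837494885949696427, P(S=-12)=23089830082641920/1144561273430837494885949696427, P(S=-10)=369437281322270720/1144561273430837494885949696427, P(S=-8)=5172121938511790080/1144561273430837494885949696427, P(S=-6)=63656885397068185600/1144561273430837494885949696427, P(S=-4)=691131898596740300800/1144561273430837494885949696427, P(S=-2)=2211622075509568962560/381520424476945831628649898809, P(S=0)=18798787641831336181760/381520424476945831628649898809, P(S=2)=141543812832612413603840/381520424476945831628649898809, P(S=4)=2830876256652248272076800/1144561273430837494885949696427, P(S=6)=16687270565529042445926400/1144561273430837494885949696427, P(S=8)=86773806940751020718817280/1144561273430837494885949696427, P(S=10)=396680260300576094714593280/1144561273430837494885949696427, P(S=12)=1586721041202304378858373120/1144561273430837494885949696427, P(S=14)=5519029708529754361246515200/1144561273430837494885949696427, P(S=16)=5519029708529754361246515200/381520424476945831628649898809, P(S=18)=14128716053836171164791078912/381520424476945831628649898809, P(S=20)=30431080731339445585703862272/381520424476945831628649898809, P(S=22)=486897291701431129371261796352/3433683820292512484657849089281, P(S=24)=695567559573473041958945423360/3433683820292512484657849089281, P(S=26)=767522824356935770437457018880/3433683820292512484657849089281, P(S=28)=614018259485548616349965615104/3433683820292512484657849089281, P(S=30)=316912650057057350374175801344/3433683820292512484657849089281, P(S=32)=79228162514264337593543950336/3433683820292512484657849089281
E[|S_32|] = Σ_m |m|·P(S_32=m) = 9495619464622808480272064513312/381520424476945831628649898809

Answer: 9495619464622808480272064513312/381520424476945831628649898809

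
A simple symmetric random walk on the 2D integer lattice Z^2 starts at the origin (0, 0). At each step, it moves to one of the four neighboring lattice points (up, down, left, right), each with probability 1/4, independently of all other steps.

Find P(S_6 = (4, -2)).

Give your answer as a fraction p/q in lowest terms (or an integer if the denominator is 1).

Answer: 15/4096

Derivation:
Let h be the number of horizontal steps (so 6-h are vertical). To end at (4,-2) need (h+4)/2 right-steps and ((6-h)-2)/2 up-steps.
Sum over h with 4 ≤ h ≤ 4, h ≡ 0 (mod 2), 6-h ≡ 0 (mod 2):
h=4: C(6,4)·C(4,4)·C(2,0) = 15·1·1 = 15
Total favorable: 15
Total paths: 4^6 = 4096
P = 15/4096 = 15/4096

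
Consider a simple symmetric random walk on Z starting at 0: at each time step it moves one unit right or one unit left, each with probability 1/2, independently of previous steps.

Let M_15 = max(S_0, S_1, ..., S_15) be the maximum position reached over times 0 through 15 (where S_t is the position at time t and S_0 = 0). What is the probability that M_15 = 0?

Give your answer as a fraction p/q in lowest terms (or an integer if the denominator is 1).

Let M_15 = max(S_0,...,S_15). Use the reflection principle: for j ≥ 1, #{paths with M_15 ≥ j} = #{S_15 ≥ j} + #{S_15 ≥ j+1}.
P(M_15 ≥ 0) = 1 since S_0 = 0, so #{M_15 ≥ 0} = 32768.
#{M_15 ≥ 1} = #{S_15 ≥ 1} + #{S_15 ≥ 2} = 16384 + 9949 = 26333.
#{M_15 = 0} = 32768 - 26333 = 6435.
P(M_15 = 0) = 6435/32768 = 6435/32768

Answer: 6435/32768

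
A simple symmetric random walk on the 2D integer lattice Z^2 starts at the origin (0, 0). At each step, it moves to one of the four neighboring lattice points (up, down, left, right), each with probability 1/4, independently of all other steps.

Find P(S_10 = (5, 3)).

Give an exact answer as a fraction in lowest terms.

Let h be the number of horizontal steps (so 10-h are vertical). To end at (5,3) need (h+5)/2 right-steps and ((10-h)+3)/2 up-steps.
Sum over h with 5 ≤ h ≤ 7, h ≡ 1 (mod 2), 10-h ≡ 1 (mod 2):
h=5: C(10,5)·C(5,5)·C(5,4) = 252·1·5 = 1260
h=7: C(10,7)·C(7,6)·C(3,3) = 120·7·1 = 840
Total favorable: 2100
Total paths: 4^10 = 1048576
P = 2100/1048576 = 525/262144

Answer: 525/262144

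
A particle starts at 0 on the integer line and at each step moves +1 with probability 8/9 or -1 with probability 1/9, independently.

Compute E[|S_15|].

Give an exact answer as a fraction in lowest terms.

S_15 takes values m ≡ 1 (mod 2) with |m| ≤ 15; P(S_15=m) = C(15,(15+m)/2) · (8/9)^((15+m)/2) · (1/9)^((15-m)/2).
Distribution: P(S=-15)=1/205891132094649, P(S=-13)=40/68630377364883, P(S=-11)=2240/68630377364883, P(S=-9)=232960/205891132094649, P(S=-7)=1863680/68630377364883, P(S=-5)=32800768/68630377364883, P(S=-3)=1312030720/205891132094649, P(S=-1)=1499463680/22876792454961, P(S=1)=11995709440/22876792454961, P(S=3)=671759728640/205891132094649, P(S=5)=1074815565824/68630377364883, P(S=7)=3908420239360/68630377364883, P(S=9)=31267361914880/205891132094649, P(S=11)=19241453486080/68630377364883, P(S=13)=21990232555520/68630377364883, P(S=15)=35184372088832/205891132094649
E[|S_15|] = Σ_m |m|·P(S_15=m) = 29655544900535/2541865828329

Answer: 29655544900535/2541865828329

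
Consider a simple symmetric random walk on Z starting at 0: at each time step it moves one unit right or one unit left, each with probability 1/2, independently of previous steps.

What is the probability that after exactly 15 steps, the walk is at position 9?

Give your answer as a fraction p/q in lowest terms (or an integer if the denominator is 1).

To reach position 9 after 15 steps: need 12 steps of +1 and 3 of -1.
Favorable paths: C(15,12) = 455
Total paths: 2^15 = 32768
P = 455/32768 = 455/32768

Answer: 455/32768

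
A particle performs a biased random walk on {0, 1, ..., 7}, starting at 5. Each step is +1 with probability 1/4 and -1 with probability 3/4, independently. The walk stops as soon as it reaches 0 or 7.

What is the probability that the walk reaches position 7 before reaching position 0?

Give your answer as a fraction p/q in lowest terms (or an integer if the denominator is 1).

Biased walk: p = 1/4, q = 3/4, r = q/p = 3
Gambler's ruin: P(hit 7 before 0 | start at 5) = (1 - r^a)/(1 - r^N)
r^5 = 243; r^7 = 2187
P = (1 - 243) / (1 - 2187) = -242 / -2186 = 121/1093

Answer: 121/1093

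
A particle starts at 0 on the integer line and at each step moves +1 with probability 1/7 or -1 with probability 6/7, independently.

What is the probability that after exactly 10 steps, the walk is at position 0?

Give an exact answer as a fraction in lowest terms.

Answer: 279936/40353607

Derivation:
To be at 0 after 10 steps: need exactly 5 steps of +1 and 5 of -1.
Number of such sequences: C(10,5) = 252
Each has probability (1/7)^5 · (6/7)^5 = 7776/282475249
P = 252 · 7776/282475249 = 279936/40353607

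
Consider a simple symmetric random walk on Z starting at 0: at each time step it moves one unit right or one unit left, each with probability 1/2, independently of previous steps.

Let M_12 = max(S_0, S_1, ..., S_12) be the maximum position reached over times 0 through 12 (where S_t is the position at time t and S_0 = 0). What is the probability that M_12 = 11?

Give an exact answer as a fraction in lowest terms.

Let M_12 = max(S_0,...,S_12). Use the reflection principle: for j ≥ 1, #{paths with M_12 ≥ j} = #{S_12 ≥ j} + #{S_12 ≥ j+1}.
By reflection, #{M_12 ≥ 11} = #{S_12 ≥ 11} + #{S_12 ≥ 12} = 1 + 1 = 2.
#{M_12 ≥ 12} = #{S_12 ≥ 12} + #{S_12 ≥ 13} = 1 + 0 = 1.
#{M_12 = 11} = 2 - 1 = 1.
P(M_12 = 11) = 1/4096 = 1/4096

Answer: 1/4096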